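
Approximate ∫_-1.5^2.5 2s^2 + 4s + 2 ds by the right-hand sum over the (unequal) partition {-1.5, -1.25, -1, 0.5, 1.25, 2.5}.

45

Subinterval widths: 0.25, 0.25, 1.5, 0.75, 1.25.
Right endpoints: -1.25, -1, 0.5, 1.25, 2.5.
f(-1.25) = 0.125, f(-1) = 0, f(0.5) = 4.5, f(1.25) = 10.125, f(2.5) = 24.5.
Sum = Σ Δs_i · f(s_i).
Sum = 45.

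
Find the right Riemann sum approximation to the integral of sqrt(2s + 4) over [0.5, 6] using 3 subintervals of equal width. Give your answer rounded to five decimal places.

19.16898

Δs = (6 − 0.5)/3 = 11/6.
Right endpoints: 7/3, 25/6, 6.
f(7/3) ≈ 2.94392, f(25/6) ≈ 3.51188, f(6) ≈ 4.00000.
Sum = Δs · [f(7/3) + f(25/6) + f(6)].
Sum ≈ 19.16898.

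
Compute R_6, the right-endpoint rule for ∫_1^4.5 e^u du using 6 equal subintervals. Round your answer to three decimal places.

Δu = (4.5 − 1)/6 = 7/12.
Right endpoints: 19/12, 13/6, 2.75, 10/3, 47/12, 4.5.
f(19/12) ≈ 4.871, f(13/6) ≈ 8.729, f(2.75) ≈ 15.643, f(10/3) ≈ 28.032, f(47/12) ≈ 50.233, f(4.5) ≈ 90.017.
Sum = Δu · [f(19/12) + f(13/6) + f(2.75) + ...].
Sum ≈ 115.223.

115.223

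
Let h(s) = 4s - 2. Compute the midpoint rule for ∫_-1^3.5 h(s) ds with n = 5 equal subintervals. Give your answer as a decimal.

Δs = (3.5 − (-1))/5 = 0.9.
Midpoints: -0.55, 0.35, 1.25, 2.15, 3.05.
h(-0.55) = -4.2, h(0.35) = -0.6, h(1.25) = 3, h(2.15) = 6.6, h(3.05) = 10.2.
Sum = Δs · [h(-0.55) + h(0.35) + h(1.25) + h(2.15) + h(3.05)].
Sum = 13.5.

13.5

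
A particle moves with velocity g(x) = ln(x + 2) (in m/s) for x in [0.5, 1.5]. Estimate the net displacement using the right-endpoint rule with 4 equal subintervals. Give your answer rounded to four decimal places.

1.1354

Δx = (1.5 − 0.5)/4 = 0.25.
Right endpoints: 0.75, 1, 1.25, 1.5.
g(0.75) ≈ 1.0116, g(1) ≈ 1.0986, g(1.25) ≈ 1.1787, g(1.5) ≈ 1.2528.
Sum = Δx · [g(0.75) + g(1) + g(1.25) + g(1.5)].
Sum ≈ 1.1354.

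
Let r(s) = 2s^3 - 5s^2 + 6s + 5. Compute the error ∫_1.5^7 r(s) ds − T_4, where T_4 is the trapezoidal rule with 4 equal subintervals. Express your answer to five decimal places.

Exact integral: ∫_1.5^7 r(s) ds ≈ 799.6770833.
T_4 ≈ 835.2050781.
Error ≈ 799.6770833 − 835.2050781 ≈ -35.52799.

-35.52799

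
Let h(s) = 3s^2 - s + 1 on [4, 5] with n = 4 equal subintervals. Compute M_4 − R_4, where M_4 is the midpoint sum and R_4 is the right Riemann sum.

-3.296875

M_4 = 57.484375.
R_4 = 60.78125.
M_4 − R_4 = -3.296875.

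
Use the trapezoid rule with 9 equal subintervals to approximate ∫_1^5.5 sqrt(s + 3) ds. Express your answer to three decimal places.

11.186

Δs = (5.5 − 1)/9 = 0.5.
f(1) ≈ 2.000, f(1.5) ≈ 2.121, f(2) ≈ 2.236, f(2.5) ≈ 2.345, f(3) ≈ 2.449, f(3.5) ≈ 2.550, f(4) ≈ 2.646, f(4.5) ≈ 2.739, f(5) ≈ 2.828, f(5.5) ≈ 2.915.
T_9 = (Δs/2)·[f(s_0) + 2f(s_1) + ... + 2f(s_{8}) + f(s_9)].
Sum ≈ 11.186.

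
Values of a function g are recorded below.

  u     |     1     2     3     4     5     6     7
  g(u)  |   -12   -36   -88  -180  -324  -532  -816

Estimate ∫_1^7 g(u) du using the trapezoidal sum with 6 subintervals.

-1574

Δu = 1.
T_6 = (1/2)·[(-12) + 2·(-36) + 2·(-88) + 2·(-180) + 2·(-324) + 2·(-532) + (-816)] = -1574.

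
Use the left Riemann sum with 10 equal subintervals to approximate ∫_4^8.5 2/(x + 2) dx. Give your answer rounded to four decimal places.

1.1520

Δx = (8.5 − 4)/10 = 0.45.
Left endpoints: 4, 4.45, 4.9, 5.35, 5.8, 6.25, 6.7, 7.15, 7.6, 8.05.
f(4) = 1/3, f(4.45) = 40/129, f(4.9) = 20/69, f(5.35) = 40/147, f(5.8) = 10/39, f(6.25) = 8/33, f(6.7) = 20/87, f(7.15) = 40/183, f(7.6) = 5/24, f(8.05) = 40/201.
Sum = Δx · [f(4) + f(4.45) + f(4.9) + ...].
Sum ≈ 1.1520.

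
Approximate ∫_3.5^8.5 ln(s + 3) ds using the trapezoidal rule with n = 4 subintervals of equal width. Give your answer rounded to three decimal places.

Δs = (8.5 − 3.5)/4 = 1.25.
f(3.5) ≈ 1.872, f(4.75) ≈ 2.048, f(6) ≈ 2.197, f(7.25) ≈ 2.327, f(8.5) ≈ 2.442.
T_4 = (Δs/2)·[f(s_0) + 2f(s_1) + 2f(s_2) + 2f(s_3) + f(s_4)].
Sum ≈ 10.912.

10.912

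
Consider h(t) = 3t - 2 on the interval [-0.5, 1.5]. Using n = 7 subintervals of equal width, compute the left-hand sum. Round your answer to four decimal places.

-1.8571

Δt = (1.5 − (-0.5))/7 = 2/7.
Left endpoints: -0.5, -3/14, 1/14, 5/14, 9/14, 13/14, 17/14.
h(-0.5) = -3.5, h(-3/14) = -37/14, h(1/14) = -25/14, h(5/14) = -13/14, h(9/14) = -1/14, h(13/14) = 11/14, h(17/14) = 23/14.
Sum = Δt · [h(-0.5) + h(-3/14) + h(1/14) + ...].
Sum ≈ -1.8571.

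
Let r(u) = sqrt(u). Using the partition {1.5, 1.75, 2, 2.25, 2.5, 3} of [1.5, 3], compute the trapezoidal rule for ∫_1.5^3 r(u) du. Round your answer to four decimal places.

2.2383

Subinterval widths: 0.25, 0.25, 0.25, 0.25, 0.5.
r(1.5) ≈ 1.2247, r(1.75) ≈ 1.3229, r(2) ≈ 1.4142, r(2.25) ≈ 1.5000, r(2.5) ≈ 1.5811, r(3) ≈ 1.7321.
On each subinterval the trapezoid contributes (Δu_i/2)·[r(u_{i-1}) + r(u_i)].
Sum ≈ 2.2383.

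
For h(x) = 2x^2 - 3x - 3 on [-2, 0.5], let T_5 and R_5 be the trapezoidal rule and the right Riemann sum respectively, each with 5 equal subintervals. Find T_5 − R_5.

3.75

T_5 = 3.75.
R_5 = 0.
T_5 − R_5 = 3.75.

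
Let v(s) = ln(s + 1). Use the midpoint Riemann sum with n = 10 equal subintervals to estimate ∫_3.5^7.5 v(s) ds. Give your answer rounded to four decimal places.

Δs = (7.5 − 3.5)/10 = 0.4.
Midpoints: 3.7, 4.1, 4.5, 4.9, 5.3, 5.7, 6.1, 6.5, 6.9, 7.3.
v(3.7) ≈ 1.5476, v(4.1) ≈ 1.6292, v(4.5) ≈ 1.7047, v(4.9) ≈ 1.7750, v(5.3) ≈ 1.8405, v(5.7) ≈ 1.9021, v(6.1) ≈ 1.9601, v(6.5) ≈ 2.0149, v(6.9) ≈ 2.0669, v(7.3) ≈ 2.1163.
Sum = Δs · [v(3.7) + v(4.1) + v(4.5) + ...].
Sum ≈ 7.4229.

7.4229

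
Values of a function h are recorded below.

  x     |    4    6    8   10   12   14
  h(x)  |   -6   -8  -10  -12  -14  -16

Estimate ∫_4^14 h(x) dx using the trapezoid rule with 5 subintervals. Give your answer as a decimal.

-110

Δx = 2.
T_5 = (2/2)·[(-6) + 2·(-8) + 2·(-10) + 2·(-12) + 2·(-14) + (-16)] = -110.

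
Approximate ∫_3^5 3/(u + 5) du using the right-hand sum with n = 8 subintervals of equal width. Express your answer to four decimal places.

0.6601

Δu = (5 − 3)/8 = 0.25.
Right endpoints: 3.25, 3.5, 3.75, 4, 4.25, 4.5, 4.75, 5.
f(3.25) = 4/11, f(3.5) = 6/17, f(3.75) = 12/35, f(4) = 1/3, f(4.25) = 12/37, f(4.5) = 6/19, f(4.75) = 4/13, f(5) = 0.3.
Sum = Δu · [f(3.25) + f(3.5) + f(3.75) + ...].
Sum ≈ 0.6601.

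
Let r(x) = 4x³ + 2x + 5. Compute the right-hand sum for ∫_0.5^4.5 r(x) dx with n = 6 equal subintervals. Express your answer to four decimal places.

582.8889

Δx = (4.5 − 0.5)/6 = 2/3.
Right endpoints: 7/6, 11/6, 2.5, 19/6, 23/6, 4.5.
r(7/6) = 739/54, r(11/6) = 1799/54, r(2.5) = 72.5, r(19/6) = 7471/54, r(23/6) = 12851/54, r(4.5) = 378.5.
Sum = Δx · [r(7/6) + r(11/6) + r(2.5) + ...].
Sum ≈ 582.8889.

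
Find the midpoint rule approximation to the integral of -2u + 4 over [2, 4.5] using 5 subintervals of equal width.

Δu = (4.5 − 2)/5 = 0.5.
Midpoints: 2.25, 2.75, 3.25, 3.75, 4.25.
f(2.25) = -0.5, f(2.75) = -1.5, f(3.25) = -2.5, f(3.75) = -3.5, f(4.25) = -4.5.
Sum = Δu · [f(2.25) + f(2.75) + f(3.25) + f(3.75) + f(4.25)].
Sum = -6.25.

-6.25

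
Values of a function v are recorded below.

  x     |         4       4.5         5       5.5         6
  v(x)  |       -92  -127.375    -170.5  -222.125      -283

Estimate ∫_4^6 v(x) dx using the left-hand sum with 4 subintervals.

Δx = 0.5.
Sum = 0.5·[(-92) + (-127.375) + (-170.5) + (-222.125)] = -306.

-306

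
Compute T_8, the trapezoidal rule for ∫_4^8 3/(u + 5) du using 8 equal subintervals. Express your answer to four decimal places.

Δu = (8 − 4)/8 = 0.5.
f(4) = 1/3, f(4.5) = 6/19, f(5) = 0.3, f(5.5) = 2/7, f(6) = 3/11, f(6.5) = 6/23, f(7) = 0.25, f(7.5) = 0.24, f(8) = 3/13.
T_8 = (Δu/2)·[f(u_0) + 2f(u_1) + ... + 2f(u_{7}) + f(u_8)].
Sum ≈ 1.1036.

1.1036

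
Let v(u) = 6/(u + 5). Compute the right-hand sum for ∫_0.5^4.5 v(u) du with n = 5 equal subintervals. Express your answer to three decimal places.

Δu = (4.5 − 0.5)/5 = 0.8.
Right endpoints: 1.3, 2.1, 2.9, 3.7, 4.5.
v(1.3) = 20/21, v(2.1) = 60/71, v(2.9) = 60/79, v(3.7) = 20/29, v(4.5) = 12/19.
Sum = Δu · [v(1.3) + v(2.1) + v(2.9) + v(3.7) + v(4.5)].
Sum ≈ 3.103.

3.103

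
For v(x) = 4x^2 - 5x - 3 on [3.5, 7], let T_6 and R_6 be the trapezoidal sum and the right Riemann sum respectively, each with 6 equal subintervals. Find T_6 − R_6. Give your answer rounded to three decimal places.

-37.771

T_6 ≈ 298.58565.
R_6 ≈ 336.35648.
T_6 − R_6 ≈ -37.771.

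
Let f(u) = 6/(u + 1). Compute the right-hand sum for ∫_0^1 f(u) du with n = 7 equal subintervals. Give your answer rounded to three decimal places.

3.952

Δu = (1 − 0)/7 = 1/7.
Right endpoints: 1/7, 2/7, 3/7, 4/7, 5/7, 6/7, 1.
f(1/7) = 5.25, f(2/7) = 14/3, f(3/7) = 4.2, f(4/7) = 42/11, f(5/7) = 3.5, f(6/7) = 42/13, f(1) = 3.
Sum = Δu · [f(1/7) + f(2/7) + f(3/7) + ...].
Sum ≈ 3.952.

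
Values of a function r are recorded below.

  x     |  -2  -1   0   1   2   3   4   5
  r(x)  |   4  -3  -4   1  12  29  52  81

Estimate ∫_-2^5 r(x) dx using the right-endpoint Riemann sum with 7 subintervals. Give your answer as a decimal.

Δx = 1.
Sum = 1·[(-3) + (-4) + 1 + 12 + 29 + 52 + 81] = 168.

168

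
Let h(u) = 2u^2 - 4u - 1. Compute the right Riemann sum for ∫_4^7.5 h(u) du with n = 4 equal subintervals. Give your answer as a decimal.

Δu = (7.5 − 4)/4 = 0.875.
Right endpoints: 4.875, 5.75, 6.625, 7.5.
h(4.875) = 27.03125, h(5.75) = 42.125, h(6.625) = 60.28125, h(7.5) = 81.5.
Sum = Δu · [h(4.875) + h(5.75) + h(6.625) + h(7.5)].
Sum = 184.5703125.

184.5703125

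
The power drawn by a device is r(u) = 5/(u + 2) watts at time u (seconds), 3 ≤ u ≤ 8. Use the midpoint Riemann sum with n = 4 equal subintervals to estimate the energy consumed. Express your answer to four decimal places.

3.4561

Δu = (8 − 3)/4 = 1.25.
Midpoints: 3.625, 4.875, 6.125, 7.375.
r(3.625) = 8/9, r(4.875) = 8/11, r(6.125) = 8/13, r(7.375) = 8/15.
Sum = Δu · [r(3.625) + r(4.875) + r(6.125) + r(7.375)].
Sum ≈ 3.4561.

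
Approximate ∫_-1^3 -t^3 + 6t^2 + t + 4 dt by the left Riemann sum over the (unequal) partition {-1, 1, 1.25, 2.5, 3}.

52.52734375

Subinterval widths: 2, 0.25, 1.25, 0.5.
Left endpoints: -1, 1, 1.25, 2.5.
f(-1) = 10, f(1) = 10, f(1.25) = 12.671875, f(2.5) = 28.375.
Sum = Σ Δt_i · f(t_i).
Sum = 52.52734375.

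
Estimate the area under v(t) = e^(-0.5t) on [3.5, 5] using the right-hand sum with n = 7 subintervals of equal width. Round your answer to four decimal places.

Δt = (5 − 3.5)/7 = 3/14.
Right endpoints: 26/7, 55/14, 29/7, 61/14, 32/7, 67/14, 5.
v(26/7) ≈ 0.1561, v(55/14) ≈ 0.1403, v(29/7) ≈ 0.1260, v(61/14) ≈ 0.1132, v(32/7) ≈ 0.1017, v(67/14) ≈ 0.0914, v(5) ≈ 0.0821.
Sum = Δt · [v(26/7) + v(55/14) + v(29/7) + ...].
Sum ≈ 0.1737.

0.1737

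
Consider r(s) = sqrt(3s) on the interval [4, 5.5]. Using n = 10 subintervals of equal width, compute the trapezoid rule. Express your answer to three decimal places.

Δs = (5.5 − 4)/10 = 0.15.
r(4) ≈ 3.464, r(4.15) ≈ 3.528, r(4.3) ≈ 3.592, r(4.45) ≈ 3.654, r(4.6) ≈ 3.715, r(4.75) ≈ 3.775, r(4.9) ≈ 3.834, r(5.05) ≈ 3.892, r(5.2) ≈ 3.950, r(5.35) ≈ 4.006, r(5.5) ≈ 4.062.
T_10 = (Δs/2)·[r(s_0) + 2r(s_1) + ... + 2r(s_{9}) + r(s_10)].
Sum ≈ 5.656.

5.656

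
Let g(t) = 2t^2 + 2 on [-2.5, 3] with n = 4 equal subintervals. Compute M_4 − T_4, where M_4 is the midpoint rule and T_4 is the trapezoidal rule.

-5.19921875

M_4 = 37.68359375.
T_4 = 42.8828125.
M_4 − T_4 = -5.19921875.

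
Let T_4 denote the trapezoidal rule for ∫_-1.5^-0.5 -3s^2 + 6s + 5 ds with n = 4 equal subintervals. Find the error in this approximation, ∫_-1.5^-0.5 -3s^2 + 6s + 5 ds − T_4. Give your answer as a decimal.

Exact integral: ∫_-1.5^-0.5 f(s) ds = -4.25.
T_4 = -4.28125.
Error = -4.25 − (-4.28125) = 0.03125.

0.03125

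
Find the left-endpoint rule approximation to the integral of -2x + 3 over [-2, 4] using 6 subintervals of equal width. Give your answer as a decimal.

12

Δx = (4 − (-2))/6 = 1.
Left endpoints: -2, -1, 0, 1, 2, 3.
f(-2) = 7, f(-1) = 5, f(0) = 3, f(1) = 1, f(2) = -1, f(3) = -3.
Sum = Δx · [f(-2) + f(-1) + f(0) + ...].
Sum = 12.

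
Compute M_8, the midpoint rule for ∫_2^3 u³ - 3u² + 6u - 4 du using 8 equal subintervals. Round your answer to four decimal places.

8.2441

Δu = (3 − 2)/8 = 0.125.
Midpoints: 2.0625, 2.1875, 2.3125, 2.4375, 2.5625, 2.6875, 2.8125, 2.9375.
f(2.0625) = 17969/4096, f(2.1875) = 21451/4096, f(2.3125) = 25389/4096, f(2.4375) = 29831/4096, f(2.5625) = 34825/4096, f(2.6875) = 40419/4096, f(2.8125) = 46661/4096, f(2.9375) = 53599/4096.
Sum = Δu · [f(2.0625) + f(2.1875) + f(2.3125) + ...].
Sum ≈ 8.2441.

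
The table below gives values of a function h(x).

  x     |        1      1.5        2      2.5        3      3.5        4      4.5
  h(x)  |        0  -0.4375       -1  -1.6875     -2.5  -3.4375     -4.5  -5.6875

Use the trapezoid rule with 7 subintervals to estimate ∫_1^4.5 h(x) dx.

-8.203125

Δx = 0.5.
T_7 = (0.5/2)·[0 + 2·(-0.4375) + 2·(-1) + 2·(-1.6875) + 2·(-2.5) + 2·(-3.4375) + 2·(-4.5) + (-5.6875)] = -8.203125.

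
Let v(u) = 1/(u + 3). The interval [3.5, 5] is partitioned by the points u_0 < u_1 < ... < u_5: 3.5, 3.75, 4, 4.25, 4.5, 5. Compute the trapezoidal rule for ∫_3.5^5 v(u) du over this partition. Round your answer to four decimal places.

0.2077

Subinterval widths: 0.25, 0.25, 0.25, 0.25, 0.5.
v(3.5) = 2/13, v(3.75) = 4/27, v(4) = 1/7, v(4.25) = 4/29, v(4.5) = 2/15, v(5) = 0.125.
On each subinterval the trapezoid contributes (Δu_i/2)·[v(u_{i-1}) + v(u_i)].
Sum ≈ 0.2077.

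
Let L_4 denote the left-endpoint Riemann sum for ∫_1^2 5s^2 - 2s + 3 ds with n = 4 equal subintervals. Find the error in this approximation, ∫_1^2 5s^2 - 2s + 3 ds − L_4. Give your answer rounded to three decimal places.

1.573

Exact integral: ∫_1^2 f(s) ds ≈ 11.66667.
L_4 = 10.09375.
Error ≈ 11.66667 − 10.09375 ≈ 1.573.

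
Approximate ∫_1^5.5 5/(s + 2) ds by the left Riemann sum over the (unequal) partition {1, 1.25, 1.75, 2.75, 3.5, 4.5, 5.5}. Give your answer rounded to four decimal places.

Subinterval widths: 0.25, 0.5, 1, 0.75, 1, 1.
Left endpoints: 1, 1.25, 1.75, 2.75, 3.5, 4.5.
f(1) = 5/3, f(1.25) = 20/13, f(1.75) = 4/3, f(2.75) = 20/19, f(3.5) = 10/11, f(4.5) = 10/13.
Sum = Σ Δs_i · f(s_i).
Sum ≈ 4.9870.

4.9870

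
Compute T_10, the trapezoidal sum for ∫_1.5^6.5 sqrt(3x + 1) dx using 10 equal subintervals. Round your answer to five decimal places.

17.75338

Δx = (6.5 − 1.5)/10 = 0.5.
f(1.5) ≈ 2.34521, f(2) ≈ 2.64575, f(2.5) ≈ 2.91548, f(3) ≈ 3.16228, f(3.5) ≈ 3.39116, f(4) ≈ 3.60555, f(4.5) ≈ 3.80789, f(5) ≈ 4.00000, f(5.5) ≈ 4.18330, f(6) ≈ 4.35890, f(6.5) ≈ 4.52769.
T_10 = (Δx/2)·[f(x_0) + 2f(x_1) + ... + 2f(x_{9}) + f(x_10)].
Sum ≈ 17.75338.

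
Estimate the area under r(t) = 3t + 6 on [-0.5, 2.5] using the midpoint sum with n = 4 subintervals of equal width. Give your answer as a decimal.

27

Δt = (2.5 − (-0.5))/4 = 0.75.
Midpoints: -0.125, 0.625, 1.375, 2.125.
r(-0.125) = 5.625, r(0.625) = 7.875, r(1.375) = 10.125, r(2.125) = 12.375.
Sum = Δt · [r(-0.125) + r(0.625) + r(1.375) + r(2.125)].
Sum = 27.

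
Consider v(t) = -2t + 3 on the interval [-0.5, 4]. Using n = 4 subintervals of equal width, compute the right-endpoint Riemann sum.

-7.3125

Δt = (4 − (-0.5))/4 = 1.125.
Right endpoints: 0.625, 1.75, 2.875, 4.
v(0.625) = 1.75, v(1.75) = -0.5, v(2.875) = -2.75, v(4) = -5.
Sum = Δt · [v(0.625) + v(1.75) + v(2.875) + v(4)].
Sum = -7.3125.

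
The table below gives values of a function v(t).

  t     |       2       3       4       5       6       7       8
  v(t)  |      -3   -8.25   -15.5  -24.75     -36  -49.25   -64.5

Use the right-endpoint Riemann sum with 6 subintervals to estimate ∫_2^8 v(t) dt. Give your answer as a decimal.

Δt = 1.
Sum = 1·[(-8.25) + (-15.5) + (-24.75) + (-36) + (-49.25) + (-64.5)] = -198.25.

-198.25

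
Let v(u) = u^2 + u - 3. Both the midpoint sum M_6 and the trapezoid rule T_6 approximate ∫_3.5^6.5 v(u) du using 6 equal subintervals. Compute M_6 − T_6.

M_6 = 83.1875.
T_6 = 83.375.
M_6 − T_6 = -0.1875.

-0.1875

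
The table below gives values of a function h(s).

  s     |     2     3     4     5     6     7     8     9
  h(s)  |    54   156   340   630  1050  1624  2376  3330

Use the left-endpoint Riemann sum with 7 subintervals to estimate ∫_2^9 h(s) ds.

Δs = 1.
Sum = 1·[54 + 156 + 340 + 630 + 1050 + 1624 + 2376] = 6230.

6230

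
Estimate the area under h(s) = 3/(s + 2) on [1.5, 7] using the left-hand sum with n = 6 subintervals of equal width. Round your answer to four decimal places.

3.0879

Δs = (7 − 1.5)/6 = 11/12.
Left endpoints: 1.5, 29/12, 10/3, 4.25, 31/6, 73/12.
h(1.5) = 6/7, h(29/12) = 36/53, h(10/3) = 0.5625, h(4.25) = 0.48, h(31/6) = 18/43, h(73/12) = 36/97.
Sum = Δs · [h(1.5) + h(29/12) + h(10/3) + ...].
Sum ≈ 3.0879.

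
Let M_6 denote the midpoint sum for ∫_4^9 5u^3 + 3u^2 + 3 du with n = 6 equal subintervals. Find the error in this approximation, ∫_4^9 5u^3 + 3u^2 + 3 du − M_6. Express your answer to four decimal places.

Exact integral: ∫_4^9 f(u) du = 8561.25.
M_6 ≈ 8532.170139.
Error ≈ 8561.25 − 8532.170139 ≈ 29.0799.

29.0799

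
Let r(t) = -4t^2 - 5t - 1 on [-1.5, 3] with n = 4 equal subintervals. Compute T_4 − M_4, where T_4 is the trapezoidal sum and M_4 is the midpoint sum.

T_4 = -65.671875.
M_4 = -59.9765625.
T_4 − M_4 = -5.6953125.

-5.6953125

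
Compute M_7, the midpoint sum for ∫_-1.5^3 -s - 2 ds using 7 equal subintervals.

Δs = (3 − (-1.5))/7 = 9/14.
Midpoints: -33/28, -15/28, 3/28, 0.75, 39/28, 57/28, 75/28.
f(-33/28) = -23/28, f(-15/28) = -41/28, f(3/28) = -59/28, f(0.75) = -2.75, f(39/28) = -95/28, f(57/28) = -113/28, f(75/28) = -131/28.
Sum = Δs · [f(-33/28) + f(-15/28) + f(3/28) + ...].
Sum = -12.375.

-12.375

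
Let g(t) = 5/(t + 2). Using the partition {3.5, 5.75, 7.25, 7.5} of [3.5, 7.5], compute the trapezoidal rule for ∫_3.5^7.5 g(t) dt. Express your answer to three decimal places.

Subinterval widths: 2.25, 1.5, 0.25.
g(3.5) = 10/11, g(5.75) = 20/31, g(7.25) = 20/37, g(7.5) = 10/19.
On each subinterval the trapezoid contributes (Δt_i/2)·[g(t_{i-1}) + g(t_i)].
Sum ≈ 2.771.

2.771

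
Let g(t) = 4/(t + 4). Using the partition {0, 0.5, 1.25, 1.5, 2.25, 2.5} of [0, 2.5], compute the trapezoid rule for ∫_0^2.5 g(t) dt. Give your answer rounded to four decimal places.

Subinterval widths: 0.5, 0.75, 0.25, 0.75, 0.25.
g(0) = 1, g(0.5) = 8/9, g(1.25) = 16/21, g(1.5) = 8/11, g(2.25) = 0.64, g(2.5) = 8/13.
On each subinterval the trapezoid contributes (Δt_i/2)·[g(t_{i-1}) + g(t_i)].
Sum ≈ 1.9471.

1.9471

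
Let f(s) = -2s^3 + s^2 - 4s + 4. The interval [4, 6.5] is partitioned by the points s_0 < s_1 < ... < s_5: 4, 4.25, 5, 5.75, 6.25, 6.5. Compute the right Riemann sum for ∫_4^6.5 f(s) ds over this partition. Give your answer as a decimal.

-859.84375

Subinterval widths: 0.25, 0.75, 0.75, 0.5, 0.25.
Right endpoints: 4.25, 5, 5.75, 6.25, 6.5.
f(4.25) = -148.46875, f(5) = -241, f(5.75) = -366.15625, f(6.25) = -470.21875, f(6.5) = -529.
Sum = Σ Δs_i · f(s_i).
Sum = -859.84375.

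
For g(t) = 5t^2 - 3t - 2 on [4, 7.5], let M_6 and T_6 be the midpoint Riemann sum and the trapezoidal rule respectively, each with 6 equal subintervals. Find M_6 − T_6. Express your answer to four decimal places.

-1.4887

M_6 ≈ 528.587095.
T_6 ≈ 530.075810.
M_6 − T_6 ≈ -1.4887.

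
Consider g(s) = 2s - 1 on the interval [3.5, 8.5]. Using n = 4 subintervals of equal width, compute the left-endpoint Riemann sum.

48.75

Δs = (8.5 − 3.5)/4 = 1.25.
Left endpoints: 3.5, 4.75, 6, 7.25.
g(3.5) = 6, g(4.75) = 8.5, g(6) = 11, g(7.25) = 13.5.
Sum = Δs · [g(3.5) + g(4.75) + g(6) + g(7.25)].
Sum = 48.75.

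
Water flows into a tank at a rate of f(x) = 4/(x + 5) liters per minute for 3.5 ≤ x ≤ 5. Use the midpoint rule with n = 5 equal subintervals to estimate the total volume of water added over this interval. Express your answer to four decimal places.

Δx = (5 − 3.5)/5 = 0.3.
Midpoints: 3.65, 3.95, 4.25, 4.55, 4.85.
f(3.65) = 80/173, f(3.95) = 80/179, f(4.25) = 16/37, f(4.55) = 80/191, f(4.85) = 80/197.
Sum = Δx · [f(3.65) + f(3.95) + f(4.25) + f(4.55) + f(4.85)].
Sum ≈ 0.6500.

0.6500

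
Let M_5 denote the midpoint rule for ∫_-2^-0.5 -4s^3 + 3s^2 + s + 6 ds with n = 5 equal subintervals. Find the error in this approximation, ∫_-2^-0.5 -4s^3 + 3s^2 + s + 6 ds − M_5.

0.2025

Exact integral: ∫_-2^-0.5 f(s) ds = 30.9375.
M_5 = 30.735.
Error = 30.9375 − 30.735 = 0.2025.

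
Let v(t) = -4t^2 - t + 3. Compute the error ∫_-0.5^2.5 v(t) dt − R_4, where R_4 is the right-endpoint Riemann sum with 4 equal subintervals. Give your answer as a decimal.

11.25

Exact integral: ∫_-0.5^2.5 v(t) dt = -15.
R_4 = -26.25.
Error = -15 − (-26.25) = 11.25.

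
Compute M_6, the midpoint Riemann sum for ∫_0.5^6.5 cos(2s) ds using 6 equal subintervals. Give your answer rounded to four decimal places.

-0.2503

Δs = (6.5 − 0.5)/6 = 1.
Midpoints: 1, 2, 3, 4, 5, 6.
f(1) ≈ -0.4161, f(2) ≈ -0.6536, f(3) ≈ 0.9602, f(4) ≈ -0.1455, f(5) ≈ -0.8391, f(6) ≈ 0.8439.
Sum = Δs · [f(1) + f(2) + f(3) + ...].
Sum ≈ -0.2503.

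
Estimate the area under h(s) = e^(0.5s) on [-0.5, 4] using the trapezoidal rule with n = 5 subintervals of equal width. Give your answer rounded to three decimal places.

Δs = (4 − (-0.5))/5 = 0.9.
h(-0.5) ≈ 0.779, h(0.4) ≈ 1.221, h(1.3) ≈ 1.916, h(2.2) ≈ 3.004, h(3.1) ≈ 4.711, h(4) ≈ 7.389.
T_5 = (Δs/2)·[h(s_0) + 2h(s_1) + ... + 2h(s_{4}) + h(s_5)].
Sum ≈ 13.443.

13.443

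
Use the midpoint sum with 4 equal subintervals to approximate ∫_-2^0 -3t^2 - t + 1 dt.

-3.875

Δt = (0 − (-2))/4 = 0.5.
Midpoints: -1.75, -1.25, -0.75, -0.25.
f(-1.75) = -6.4375, f(-1.25) = -2.4375, f(-0.75) = 0.0625, f(-0.25) = 1.0625.
Sum = Δt · [f(-1.75) + f(-1.25) + f(-0.75) + f(-0.25)].
Sum = -3.875.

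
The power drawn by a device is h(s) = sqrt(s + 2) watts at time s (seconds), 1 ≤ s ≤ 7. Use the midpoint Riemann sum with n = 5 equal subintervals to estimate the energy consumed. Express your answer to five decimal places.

Δs = (7 − 1)/5 = 1.2.
Midpoints: 1.6, 2.8, 4, 5.2, 6.4.
h(1.6) ≈ 1.89737, h(2.8) ≈ 2.19089, h(4) ≈ 2.44949, h(5.2) ≈ 2.68328, h(6.4) ≈ 2.89828.
Sum = Δs · [h(1.6) + h(2.8) + h(4) + h(5.2) + h(6.4)].
Sum ≈ 14.54316.

14.54316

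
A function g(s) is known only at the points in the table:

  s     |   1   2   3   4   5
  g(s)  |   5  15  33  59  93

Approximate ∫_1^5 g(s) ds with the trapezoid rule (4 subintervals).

156

Δs = 1.
T_4 = (1/2)·[5 + 2·15 + 2·33 + 2·59 + 93] = 156.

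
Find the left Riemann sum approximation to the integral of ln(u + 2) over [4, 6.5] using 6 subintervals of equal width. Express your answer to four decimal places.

Δu = (6.5 − 4)/6 = 5/12.
Left endpoints: 4, 53/12, 29/6, 5.25, 17/3, 73/12.
f(4) ≈ 1.7918, f(53/12) ≈ 1.8589, f(29/6) ≈ 1.9218, f(5.25) ≈ 1.9810, f(17/3) ≈ 2.0369, f(73/12) ≈ 2.0898.
Sum = Δu · [f(4) + f(53/12) + f(29/6) + ...].
Sum ≈ 4.8667.

4.8667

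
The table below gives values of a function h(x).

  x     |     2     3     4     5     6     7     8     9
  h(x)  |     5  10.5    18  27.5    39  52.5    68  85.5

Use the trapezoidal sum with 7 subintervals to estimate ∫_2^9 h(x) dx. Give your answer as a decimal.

Δx = 1.
T_7 = (1/2)·[5 + 2·10.5 + 2·18 + 2·27.5 + 2·39 + 2·52.5 + 2·68 + 85.5] = 260.75.

260.75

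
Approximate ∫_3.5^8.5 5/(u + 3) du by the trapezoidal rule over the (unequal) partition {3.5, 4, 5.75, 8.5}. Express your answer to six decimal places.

2.879419

Subinterval widths: 0.5, 1.75, 2.75.
f(3.5) = 10/13, f(4) = 5/7, f(5.75) = 4/7, f(8.5) = 10/23.
On each subinterval the trapezoid contributes (Δu_i/2)·[f(u_{i-1}) + f(u_i)].
Sum ≈ 2.879419.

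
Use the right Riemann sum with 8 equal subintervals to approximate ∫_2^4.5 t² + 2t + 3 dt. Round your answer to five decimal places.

Δt = (4.5 − 2)/8 = 0.3125.
Right endpoints: 2.3125, 2.625, 2.9375, 3.25, 3.5625, 3.875, 4.1875, 4.5.
f(2.3125) = 12.97265625, f(2.625) = 15.140625, f(2.9375) = 17.50390625, f(3.25) = 20.0625, f(3.5625) = 22.81640625, f(3.875) = 25.765625, f(4.1875) = 28.91015625, f(4.5) = 32.25.
Sum = Δt · [f(2.3125) + f(2.625) + f(2.9375) + ...].
Sum ≈ 54.81934.

54.81934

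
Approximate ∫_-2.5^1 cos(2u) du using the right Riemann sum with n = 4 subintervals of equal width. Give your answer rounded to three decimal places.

-0.324

Δu = (1 − (-2.5))/4 = 0.875.
Right endpoints: -1.625, -0.75, 0.125, 1.
f(-1.625) ≈ -0.994, f(-0.75) ≈ 0.071, f(0.125) ≈ 0.969, f(1) ≈ -0.416.
Sum = Δu · [f(-1.625) + f(-0.75) + f(0.125) + f(1)].
Sum ≈ -0.324.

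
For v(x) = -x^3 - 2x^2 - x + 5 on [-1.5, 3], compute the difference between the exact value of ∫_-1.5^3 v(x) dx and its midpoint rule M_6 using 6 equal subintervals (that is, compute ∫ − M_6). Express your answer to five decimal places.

-0.89648

Exact integral: ∫_-1.5^3 v(x) dx = -20.109375.
M_6 ≈ -19.2128906.
Error ≈ -20.109375 − (-19.2128906) ≈ -0.89648.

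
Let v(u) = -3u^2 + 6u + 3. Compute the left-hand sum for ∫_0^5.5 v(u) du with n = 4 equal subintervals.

-24.62109375

Δu = (5.5 − 0)/4 = 1.375.
Left endpoints: 0, 1.375, 2.75, 4.125.
v(0) = 3, v(1.375) = 5.578125, v(2.75) = -3.1875, v(4.125) = -23.296875.
Sum = Δu · [v(0) + v(1.375) + v(2.75) + v(4.125)].
Sum = -24.62109375.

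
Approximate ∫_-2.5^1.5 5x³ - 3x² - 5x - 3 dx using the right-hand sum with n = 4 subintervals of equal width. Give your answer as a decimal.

-27

Δx = (1.5 − (-2.5))/4 = 1.
Right endpoints: -1.5, -0.5, 0.5, 1.5.
f(-1.5) = -19.125, f(-0.5) = -1.875, f(0.5) = -5.625, f(1.5) = -0.375.
Sum = Δx · [f(-1.5) + f(-0.5) + f(0.5) + f(1.5)].
Sum = -27.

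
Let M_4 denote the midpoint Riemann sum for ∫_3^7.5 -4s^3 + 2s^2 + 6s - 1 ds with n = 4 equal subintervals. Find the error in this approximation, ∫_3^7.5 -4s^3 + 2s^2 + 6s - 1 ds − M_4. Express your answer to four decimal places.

Exact integral: ∫_3^7.5 f(s) ds = -2682.5625.
M_4 ≈ -2653.611328.
Error ≈ -2682.5625 − (-2653.611328) ≈ -28.9512.

-28.9512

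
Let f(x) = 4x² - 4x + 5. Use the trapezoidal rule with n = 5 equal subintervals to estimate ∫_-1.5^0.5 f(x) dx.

Δx = (0.5 − (-1.5))/5 = 0.4.
f(-1.5) = 20, f(-1.1) = 14.24, f(-0.7) = 9.76, f(-0.3) = 6.56, f(0.1) = 4.64, f(0.5) = 4.
T_5 = (Δx/2)·[f(x_0) + 2f(x_1) + ... + 2f(x_{4}) + f(x_5)].
Sum = 18.88.

18.88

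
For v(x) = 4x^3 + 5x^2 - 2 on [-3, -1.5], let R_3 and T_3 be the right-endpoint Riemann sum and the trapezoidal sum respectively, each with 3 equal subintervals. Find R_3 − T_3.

R_3 = -25.75.
T_3 = -40.9375.
R_3 − T_3 = 15.1875.

15.1875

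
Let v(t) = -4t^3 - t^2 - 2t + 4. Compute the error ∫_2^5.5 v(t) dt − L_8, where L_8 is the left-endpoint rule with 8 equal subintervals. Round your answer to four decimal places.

Exact integral: ∫_2^5.5 v(t) dt ≈ -964.104167.
L_8 ≈ -823.388672.
Error ≈ -964.104167 − (-823.388672) ≈ -140.7155.

-140.7155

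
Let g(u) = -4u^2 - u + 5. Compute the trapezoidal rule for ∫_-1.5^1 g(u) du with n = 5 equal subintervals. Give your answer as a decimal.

Δu = (1 − (-1.5))/5 = 0.5.
g(-1.5) = -2.5, g(-1) = 2, g(-0.5) = 4.5, g(0) = 5, g(0.5) = 3.5, g(1) = 0.
T_5 = (Δu/2)·[g(u_0) + 2g(u_1) + ... + 2g(u_{4}) + g(u_5)].
Sum = 6.875.

6.875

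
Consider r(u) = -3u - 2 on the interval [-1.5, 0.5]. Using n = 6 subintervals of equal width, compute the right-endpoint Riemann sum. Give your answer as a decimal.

Δu = (0.5 − (-1.5))/6 = 1/3.
Right endpoints: -7/6, -5/6, -0.5, -1/6, 1/6, 0.5.
r(-7/6) = 1.5, r(-5/6) = 0.5, r(-0.5) = -0.5, r(-1/6) = -1.5, r(1/6) = -2.5, r(0.5) = -3.5.
Sum = Δu · [r(-7/6) + r(-5/6) + r(-0.5) + ...].
Sum = -2.

-2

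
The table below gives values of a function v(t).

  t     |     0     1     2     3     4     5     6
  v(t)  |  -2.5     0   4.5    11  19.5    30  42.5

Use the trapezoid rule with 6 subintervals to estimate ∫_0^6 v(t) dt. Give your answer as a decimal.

Δt = 1.
T_6 = (1/2)·[(-2.5) + 2·0 + 2·4.5 + 2·11 + 2·19.5 + 2·30 + 42.5] = 85.

85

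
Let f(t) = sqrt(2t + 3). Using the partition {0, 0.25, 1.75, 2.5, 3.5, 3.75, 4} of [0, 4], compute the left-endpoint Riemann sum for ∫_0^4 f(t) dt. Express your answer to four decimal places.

9.5805

Subinterval widths: 0.25, 1.5, 0.75, 1, 0.25, 0.25.
Left endpoints: 0, 0.25, 1.75, 2.5, 3.5, 3.75.
f(0) ≈ 1.7321, f(0.25) ≈ 1.8708, f(1.75) ≈ 2.5495, f(2.5) ≈ 2.8284, f(3.5) ≈ 3.1623, f(3.75) ≈ 3.2404.
Sum = Σ Δt_i · f(t_i).
Sum ≈ 9.5805.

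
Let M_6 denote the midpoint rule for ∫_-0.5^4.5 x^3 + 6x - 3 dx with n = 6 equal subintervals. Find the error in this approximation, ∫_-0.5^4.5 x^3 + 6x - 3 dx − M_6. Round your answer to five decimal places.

1.73611

Exact integral: ∫_-0.5^4.5 f(x) dx = 147.5.
M_6 ≈ 145.7638889.
Error ≈ 147.5 − 145.7638889 ≈ 1.73611.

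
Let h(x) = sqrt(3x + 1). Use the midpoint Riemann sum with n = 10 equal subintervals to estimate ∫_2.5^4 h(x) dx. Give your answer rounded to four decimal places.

Δx = (4 − 2.5)/10 = 0.15.
Midpoints: 2.575, 2.725, 2.875, 3.025, 3.175, 3.325, 3.475, 3.625, 3.775, 3.925.
h(2.575) ≈ 2.9538, h(2.725) ≈ 3.0290, h(2.875) ≈ 3.1024, h(3.025) ≈ 3.1741, h(3.175) ≈ 3.2442, h(3.325) ≈ 3.3129, h(3.475) ≈ 3.3801, h(3.625) ≈ 3.4460, h(3.775) ≈ 3.5107, h(3.925) ≈ 3.5742.
Sum = Δx · [h(2.575) + h(2.725) + h(2.875) + ...].
Sum ≈ 4.9091.

4.9091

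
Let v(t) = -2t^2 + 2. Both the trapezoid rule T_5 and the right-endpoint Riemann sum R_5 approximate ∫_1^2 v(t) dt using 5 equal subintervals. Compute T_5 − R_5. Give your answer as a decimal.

T_5 = -2.68.
R_5 = -3.28.
T_5 − R_5 = 0.6.

0.6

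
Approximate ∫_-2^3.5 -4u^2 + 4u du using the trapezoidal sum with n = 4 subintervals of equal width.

Δu = (3.5 − (-2))/4 = 1.375.
f(-2) = -24, f(-0.625) = -4.0625, f(0.75) = 0.75, f(2.125) = -9.5625, f(3.5) = -35.
T_4 = (Δu/2)·[f(u_0) + 2f(u_1) + 2f(u_2) + 2f(u_3) + f(u_4)].
Sum = -58.265625.

-58.265625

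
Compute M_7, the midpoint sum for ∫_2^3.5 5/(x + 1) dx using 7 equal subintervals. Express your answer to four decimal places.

2.0267

Δx = (3.5 − 2)/7 = 3/14.
Midpoints: 59/28, 65/28, 71/28, 2.75, 83/28, 89/28, 95/28.
f(59/28) = 140/87, f(65/28) = 140/93, f(71/28) = 140/99, f(2.75) = 4/3, f(83/28) = 140/111, f(89/28) = 140/117, f(95/28) = 140/123.
Sum = Δx · [f(59/28) + f(65/28) + f(71/28) + ...].
Sum ≈ 2.0267.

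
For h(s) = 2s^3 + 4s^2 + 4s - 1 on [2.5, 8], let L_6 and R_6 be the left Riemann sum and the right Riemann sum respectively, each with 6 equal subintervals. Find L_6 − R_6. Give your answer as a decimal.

-1141.9375

L_6 ≈ 2256.67737269.
R_6 ≈ 3398.61487269.
L_6 − R_6 = -1141.9375.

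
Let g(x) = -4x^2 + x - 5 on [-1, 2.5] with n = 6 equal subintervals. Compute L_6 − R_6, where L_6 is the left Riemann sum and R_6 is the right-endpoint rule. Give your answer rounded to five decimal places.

10.20833

L_6 ≈ -32.7314815.
R_6 ≈ -42.9398148.
L_6 − R_6 ≈ 10.20833.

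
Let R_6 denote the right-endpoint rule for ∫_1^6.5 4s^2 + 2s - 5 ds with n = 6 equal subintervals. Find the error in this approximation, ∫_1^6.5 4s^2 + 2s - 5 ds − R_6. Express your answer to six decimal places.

Exact integral: ∫_1^6.5 f(s) ds ≈ 378.58333333.
R_6 ≈ 462.33101852.
Error ≈ 378.58333333 − 462.33101852 ≈ -83.747685.

-83.747685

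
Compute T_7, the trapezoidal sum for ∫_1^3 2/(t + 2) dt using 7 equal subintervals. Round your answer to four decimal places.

Δt = (3 − 1)/7 = 2/7.
f(1) = 2/3, f(9/7) = 14/23, f(11/7) = 0.56, f(13/7) = 14/27, f(15/7) = 14/29, f(17/7) = 14/31, f(19/7) = 14/33, f(3) = 0.4.
T_7 = (Δt/2)·[f(t_0) + 2f(t_1) + ... + 2f(t_{6}) + f(t_7)].
Sum ≈ 1.0226.

1.0226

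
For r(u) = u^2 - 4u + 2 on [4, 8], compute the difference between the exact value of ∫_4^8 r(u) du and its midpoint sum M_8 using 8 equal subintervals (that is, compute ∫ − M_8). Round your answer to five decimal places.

Exact integral: ∫_4^8 r(u) du ≈ 61.3333333.
M_8 = 61.25.
Error ≈ 61.3333333 − 61.25 ≈ 0.08333.

0.08333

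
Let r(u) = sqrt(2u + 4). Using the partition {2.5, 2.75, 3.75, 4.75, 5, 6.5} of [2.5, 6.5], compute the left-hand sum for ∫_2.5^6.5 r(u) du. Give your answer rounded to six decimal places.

Subinterval widths: 0.25, 1, 1, 0.25, 1.5.
Left endpoints: 2.5, 2.75, 3.75, 4.75, 5.
r(2.5) ≈ 3.000000, r(2.75) ≈ 3.082207, r(3.75) ≈ 3.391165, r(4.75) ≈ 3.674235, r(5) ≈ 3.741657.
Sum = Σ Δu_i · r(u_i).
Sum ≈ 13.754417.

13.754417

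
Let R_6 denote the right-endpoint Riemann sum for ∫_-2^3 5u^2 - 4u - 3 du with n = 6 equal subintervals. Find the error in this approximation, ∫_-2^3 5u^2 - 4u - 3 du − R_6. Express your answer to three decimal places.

-4.977

Exact integral: ∫_-2^3 f(u) du ≈ 33.33333.
R_6 ≈ 38.31019.
Error ≈ 33.33333 − 38.31019 ≈ -4.977.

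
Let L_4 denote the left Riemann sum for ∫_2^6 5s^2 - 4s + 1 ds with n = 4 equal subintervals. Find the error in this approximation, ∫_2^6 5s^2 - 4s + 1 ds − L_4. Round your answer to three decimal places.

Exact integral: ∫_2^6 f(s) ds ≈ 286.66667.
L_4 = 218.
Error ≈ 286.66667 − 218 ≈ 68.667.

68.667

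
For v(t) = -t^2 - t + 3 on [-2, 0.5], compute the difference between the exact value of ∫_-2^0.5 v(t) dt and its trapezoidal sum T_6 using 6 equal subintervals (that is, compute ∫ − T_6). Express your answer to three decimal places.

0.072

Exact integral: ∫_-2^0.5 v(t) dt ≈ 6.66667.
T_6 ≈ 6.59433.
Error ≈ 6.66667 − 6.59433 ≈ 0.072.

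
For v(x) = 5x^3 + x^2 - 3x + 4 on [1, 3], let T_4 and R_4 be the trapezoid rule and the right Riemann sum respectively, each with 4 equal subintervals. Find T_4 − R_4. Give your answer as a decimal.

-33

T_4 = 107.25.
R_4 = 140.25.
T_4 − R_4 = -33.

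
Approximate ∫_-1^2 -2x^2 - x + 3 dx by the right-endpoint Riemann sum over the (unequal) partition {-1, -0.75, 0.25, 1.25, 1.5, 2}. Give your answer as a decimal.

-2.34375

Subinterval widths: 0.25, 1, 1, 0.25, 0.5.
Right endpoints: -0.75, 0.25, 1.25, 1.5, 2.
f(-0.75) = 2.625, f(0.25) = 2.625, f(1.25) = -1.375, f(1.5) = -3, f(2) = -7.
Sum = Σ Δx_i · f(x_i).
Sum = -2.34375.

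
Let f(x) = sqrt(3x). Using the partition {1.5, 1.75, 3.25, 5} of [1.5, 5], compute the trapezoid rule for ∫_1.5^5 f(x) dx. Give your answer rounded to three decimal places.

10.733

Subinterval widths: 0.25, 1.5, 1.75.
f(1.5) ≈ 2.121, f(1.75) ≈ 2.291, f(3.25) ≈ 3.122, f(5) ≈ 3.873.
On each subinterval the trapezoid contributes (Δx_i/2)·[f(x_{i-1}) + f(x_i)].
Sum ≈ 10.733.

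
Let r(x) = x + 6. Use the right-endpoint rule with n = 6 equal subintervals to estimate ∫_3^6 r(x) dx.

Δx = (6 − 3)/6 = 0.5.
Right endpoints: 3.5, 4, 4.5, 5, 5.5, 6.
r(3.5) = 9.5, r(4) = 10, r(4.5) = 10.5, r(5) = 11, r(5.5) = 11.5, r(6) = 12.
Sum = Δx · [r(3.5) + r(4) + r(4.5) + ...].
Sum = 32.25.

32.25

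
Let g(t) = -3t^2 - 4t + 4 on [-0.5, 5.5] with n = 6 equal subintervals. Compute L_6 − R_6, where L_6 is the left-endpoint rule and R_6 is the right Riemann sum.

114

L_6 = -148.5.
R_6 = -262.5.
L_6 − R_6 = 114.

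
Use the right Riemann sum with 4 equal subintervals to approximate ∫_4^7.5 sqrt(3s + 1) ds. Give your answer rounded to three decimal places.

Δs = (7.5 − 4)/4 = 0.875.
Right endpoints: 4.875, 5.75, 6.625, 7.5.
f(4.875) ≈ 3.953, f(5.75) ≈ 4.272, f(6.625) ≈ 4.569, f(7.5) ≈ 4.848.
Sum = Δs · [f(4.875) + f(5.75) + f(6.625) + f(7.5)].
Sum ≈ 15.436.

15.436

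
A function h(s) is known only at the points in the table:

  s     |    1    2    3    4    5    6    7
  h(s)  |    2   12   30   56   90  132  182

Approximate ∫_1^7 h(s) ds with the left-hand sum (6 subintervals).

Δs = 1.
Sum = 1·[2 + 12 + 30 + 56 + 90 + 132] = 322.

322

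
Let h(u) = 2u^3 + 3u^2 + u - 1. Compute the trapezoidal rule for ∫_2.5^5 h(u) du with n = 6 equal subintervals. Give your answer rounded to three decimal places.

Δu = (5 − 2.5)/6 = 5/12.
h(2.5) = 51.5, h(35/12) = 66581/864, h(10/3) = 2963/27, h(3.75) = 150.40625, h(25/6) = 5398/27, h(55/12) = 223921/864, h(5) = 329.
T_6 = (Δu/2)·[h(u_0) + 2h(u_1) + ... + 2h(u_{5}) + h(u_6)].
Sum ≈ 411.063.

411.063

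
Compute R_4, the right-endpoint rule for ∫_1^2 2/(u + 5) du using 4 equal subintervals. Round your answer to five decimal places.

0.30243

Δu = (2 − 1)/4 = 0.25.
Right endpoints: 1.25, 1.5, 1.75, 2.
f(1.25) = 0.32, f(1.5) = 4/13, f(1.75) = 8/27, f(2) = 2/7.
Sum = Δu · [f(1.25) + f(1.5) + f(1.75) + f(2)].
Sum ≈ 0.30243.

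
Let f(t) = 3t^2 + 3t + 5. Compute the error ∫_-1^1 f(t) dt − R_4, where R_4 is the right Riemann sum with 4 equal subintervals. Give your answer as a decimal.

Exact integral: ∫_-1^1 f(t) dt = 12.
R_4 = 13.75.
Error = 12 − 13.75 = -1.75.

-1.75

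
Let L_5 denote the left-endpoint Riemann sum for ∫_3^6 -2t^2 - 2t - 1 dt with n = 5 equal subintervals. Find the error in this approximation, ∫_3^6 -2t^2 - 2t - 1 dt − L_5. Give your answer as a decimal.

Exact integral: ∫_3^6 f(t) dt = -156.
L_5 = -138.36.
Error = -156 − (-138.36) = -17.64.

-17.64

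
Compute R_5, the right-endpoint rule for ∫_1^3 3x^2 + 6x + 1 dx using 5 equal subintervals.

Δx = (3 − 1)/5 = 0.4.
Right endpoints: 1.4, 1.8, 2.2, 2.6, 3.
f(1.4) = 15.28, f(1.8) = 21.52, f(2.2) = 28.72, f(2.6) = 36.88, f(3) = 46.
Sum = Δx · [f(1.4) + f(1.8) + f(2.2) + f(2.6) + f(3)].
Sum = 59.36.

59.36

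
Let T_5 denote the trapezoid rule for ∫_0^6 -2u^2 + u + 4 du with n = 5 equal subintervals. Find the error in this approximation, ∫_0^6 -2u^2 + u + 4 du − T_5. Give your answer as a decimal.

2.88

Exact integral: ∫_0^6 f(u) du = -102.
T_5 = -104.88.
Error = -102 − (-104.88) = 2.88.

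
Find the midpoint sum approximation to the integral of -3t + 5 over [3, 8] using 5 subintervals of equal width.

-57.5

Δt = (8 − 3)/5 = 1.
Midpoints: 3.5, 4.5, 5.5, 6.5, 7.5.
f(3.5) = -5.5, f(4.5) = -8.5, f(5.5) = -11.5, f(6.5) = -14.5, f(7.5) = -17.5.
Sum = Δt · [f(3.5) + f(4.5) + f(5.5) + f(6.5) + f(7.5)].
Sum = -57.5.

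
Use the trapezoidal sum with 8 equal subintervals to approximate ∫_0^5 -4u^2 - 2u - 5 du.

-217.96875

Δu = (5 − 0)/8 = 0.625.
f(0) = -5, f(0.625) = -7.8125, f(1.25) = -13.75, f(1.875) = -22.8125, f(2.5) = -35, f(3.125) = -50.3125, f(3.75) = -68.75, f(4.375) = -90.3125, f(5) = -115.
T_8 = (Δu/2)·[f(u_0) + 2f(u_1) + ... + 2f(u_{7}) + f(u_8)].
Sum = -217.96875.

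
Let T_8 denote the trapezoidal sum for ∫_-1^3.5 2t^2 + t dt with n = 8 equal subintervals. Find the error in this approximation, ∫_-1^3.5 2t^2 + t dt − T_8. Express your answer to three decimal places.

Exact integral: ∫_-1^3.5 f(t) dt = 34.875.
T_8 ≈ 35.34961.
Error ≈ 34.875 − 35.34961 ≈ -0.475.

-0.475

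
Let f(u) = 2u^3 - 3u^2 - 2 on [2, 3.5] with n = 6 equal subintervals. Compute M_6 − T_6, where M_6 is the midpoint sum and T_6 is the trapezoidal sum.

M_6 = 29.05078125.
T_6 = 29.3671875.
M_6 − T_6 = -0.31640625.

-0.31640625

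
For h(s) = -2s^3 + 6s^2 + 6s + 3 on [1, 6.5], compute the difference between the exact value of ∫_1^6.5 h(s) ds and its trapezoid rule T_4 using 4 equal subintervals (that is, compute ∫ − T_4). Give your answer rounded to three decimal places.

Exact integral: ∫_1^6.5 h(s) ds = -204.53125.
T_4 ≈ -233.12695.
Error ≈ -204.53125 − (-233.12695) ≈ 28.596.

28.596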